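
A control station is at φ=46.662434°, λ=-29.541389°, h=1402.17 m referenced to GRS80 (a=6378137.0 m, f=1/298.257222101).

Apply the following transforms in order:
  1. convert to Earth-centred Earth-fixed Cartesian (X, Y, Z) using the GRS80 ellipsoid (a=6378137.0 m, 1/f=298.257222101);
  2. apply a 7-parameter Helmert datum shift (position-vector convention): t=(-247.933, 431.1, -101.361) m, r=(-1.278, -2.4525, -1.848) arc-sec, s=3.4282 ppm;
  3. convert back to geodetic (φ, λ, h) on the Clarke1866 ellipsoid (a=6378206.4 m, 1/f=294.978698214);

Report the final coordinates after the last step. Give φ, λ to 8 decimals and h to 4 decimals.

start: φ=46.662434°, λ=-29.541389°, h=1402.170 m
→ ECEF (a=6378137.000, f=1/298.257222101): X=3815835.9089, Y=-2162536.3738, Z=4617110.9872
→ Helmert 7p (PV): X=3815526.7844, Y=-2162118.2676, Z=4617084.2242
→ geod (Bowring, a=6378206.400): φ=46.66751327°, λ=-29.53862794°, h=1112.9396 m

φ=46.66751327°, λ=-29.53862794°, h=1112.9396 m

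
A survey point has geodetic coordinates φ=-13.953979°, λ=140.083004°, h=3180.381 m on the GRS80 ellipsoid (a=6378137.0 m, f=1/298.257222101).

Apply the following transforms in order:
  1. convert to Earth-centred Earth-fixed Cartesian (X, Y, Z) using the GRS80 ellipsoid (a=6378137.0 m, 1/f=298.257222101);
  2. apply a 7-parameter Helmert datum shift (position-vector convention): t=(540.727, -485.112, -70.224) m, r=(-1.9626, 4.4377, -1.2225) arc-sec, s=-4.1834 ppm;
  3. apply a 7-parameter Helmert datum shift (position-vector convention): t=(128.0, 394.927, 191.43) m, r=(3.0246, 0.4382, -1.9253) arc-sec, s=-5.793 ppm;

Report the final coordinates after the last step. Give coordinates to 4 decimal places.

start: φ=-13.953979°, λ=140.083004°, h=3180.381 m
→ ECEF (a=6378137.000, f=1/298.257222101): X=-4750801.7894, Y=3974681.9526, Z=-1528807.7849
→ Helmert 7p (PV): X=-4750250.5222, Y=3974193.8236, Z=-1528807.2209
→ Helmert 7p (PV): X=-4750061.1564, Y=3974632.4850, Z=-1528538.5670

X=-4750061.1564 m, Y=3974632.4850 m, Z=-1528538.5670 m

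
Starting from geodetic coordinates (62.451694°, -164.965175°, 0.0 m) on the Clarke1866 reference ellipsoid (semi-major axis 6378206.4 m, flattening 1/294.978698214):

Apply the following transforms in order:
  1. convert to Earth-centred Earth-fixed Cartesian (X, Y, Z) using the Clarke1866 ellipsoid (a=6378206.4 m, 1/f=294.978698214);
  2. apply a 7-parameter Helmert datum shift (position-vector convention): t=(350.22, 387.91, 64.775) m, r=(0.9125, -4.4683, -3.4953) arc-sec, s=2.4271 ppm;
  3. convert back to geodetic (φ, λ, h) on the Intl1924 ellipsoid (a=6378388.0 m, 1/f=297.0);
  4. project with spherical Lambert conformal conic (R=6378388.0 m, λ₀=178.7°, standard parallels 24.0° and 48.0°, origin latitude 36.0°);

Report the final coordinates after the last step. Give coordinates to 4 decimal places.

start: φ=62.451694°, λ=-164.965175°, h=0.000 m
→ ECEF (a=6378206.400, f=1/294.978698214): X=-2856526.5695, Y=-767265.1744, Z=5631778.8410
→ Helmert 7p (PV): X=-2856318.2856, Y=-766855.6353, Z=5631792.0097
→ geod (Bowring, a=6378388.000): φ=62.45311341°, λ=-164.97179077°, h=-427.1962 m
→ lcc (R=6378388.0, λ₀=178.7°): E=928176.1315, N=3075462.2412

E=928176.1315 m, N=3075462.2412 m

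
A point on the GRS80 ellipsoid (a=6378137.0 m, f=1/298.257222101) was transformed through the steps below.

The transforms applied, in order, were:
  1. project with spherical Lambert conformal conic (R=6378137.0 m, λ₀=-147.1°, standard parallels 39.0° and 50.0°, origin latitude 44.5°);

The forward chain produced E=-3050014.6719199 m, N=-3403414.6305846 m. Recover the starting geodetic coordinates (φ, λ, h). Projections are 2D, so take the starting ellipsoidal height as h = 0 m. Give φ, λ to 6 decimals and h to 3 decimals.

φ=11.402852°, λ=-171.599407°, h=0.000 m

start: E=-3050014.6719, N=-3403414.6306 m
→ lcc⁻¹: φ=11.40285200°, λ=-171.59940700°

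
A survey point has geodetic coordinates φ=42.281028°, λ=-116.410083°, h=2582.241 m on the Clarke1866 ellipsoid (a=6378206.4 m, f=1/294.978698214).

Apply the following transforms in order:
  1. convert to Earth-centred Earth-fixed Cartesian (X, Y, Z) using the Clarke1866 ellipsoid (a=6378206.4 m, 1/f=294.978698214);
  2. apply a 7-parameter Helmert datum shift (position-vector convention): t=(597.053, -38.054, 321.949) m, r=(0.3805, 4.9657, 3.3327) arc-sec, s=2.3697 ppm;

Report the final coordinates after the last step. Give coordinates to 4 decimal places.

X=-2102260.0030 m, Y=-4234731.5815 m, Z=4270661.4719 m

start: φ=42.281028°, λ=-116.410083°, h=2582.241 m
→ ECEF (a=6378206.400, f=1/294.978698214): X=-2103023.2982, Y=-4234641.6357, Z=4270286.5862
→ Helmert 7p (PV): X=-2102260.0030, Y=-4234731.5815, Z=4270661.4719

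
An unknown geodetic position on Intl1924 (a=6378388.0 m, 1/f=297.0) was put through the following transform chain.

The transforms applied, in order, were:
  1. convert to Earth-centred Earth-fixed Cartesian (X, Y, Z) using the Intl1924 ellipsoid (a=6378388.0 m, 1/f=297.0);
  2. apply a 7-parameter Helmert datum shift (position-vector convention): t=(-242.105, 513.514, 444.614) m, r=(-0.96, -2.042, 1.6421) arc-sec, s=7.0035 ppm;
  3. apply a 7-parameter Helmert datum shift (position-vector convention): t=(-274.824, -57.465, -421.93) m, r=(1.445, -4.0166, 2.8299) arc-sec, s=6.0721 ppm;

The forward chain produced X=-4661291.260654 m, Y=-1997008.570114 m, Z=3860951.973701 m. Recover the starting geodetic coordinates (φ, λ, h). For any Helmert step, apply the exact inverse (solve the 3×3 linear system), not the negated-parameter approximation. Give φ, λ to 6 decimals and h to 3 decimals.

start: X=-4661291.2607, Y=-1997008.5701, Z=3860951.9737 m
→ Helmert⁻¹: X=-4660940.3367, Y=-1996847.9810, Z=3861455.2088
→ Helmert⁻¹: X=-4660643.2680, Y=-1997328.3726, Z=3861020.3983
→ geod (Bowring, a=6378388.000): φ=37.47394600°, λ=-156.80234600°, h=2775.4530 m

φ=37.473946°, λ=-156.802346°, h=2775.453 m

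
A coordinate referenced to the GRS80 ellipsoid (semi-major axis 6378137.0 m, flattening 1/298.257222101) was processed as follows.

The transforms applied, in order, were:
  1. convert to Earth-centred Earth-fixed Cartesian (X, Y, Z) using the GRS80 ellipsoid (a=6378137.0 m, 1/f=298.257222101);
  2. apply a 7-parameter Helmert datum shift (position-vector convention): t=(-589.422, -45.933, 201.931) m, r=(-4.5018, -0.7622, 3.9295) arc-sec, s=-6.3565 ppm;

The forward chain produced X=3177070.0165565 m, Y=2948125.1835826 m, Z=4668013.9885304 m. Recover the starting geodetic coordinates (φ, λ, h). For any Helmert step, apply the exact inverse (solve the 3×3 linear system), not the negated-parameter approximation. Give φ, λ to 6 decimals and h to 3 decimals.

start: X=3177070.0166, Y=2948125.1836, Z=4668013.9885 m
→ Helmert⁻¹: X=3177753.0487, Y=2948027.4398, Z=4667894.3278
→ geod (Bowring, a=6378137.000): φ=47.31183600°, λ=42.85233200°, h=3476.0970 m

φ=47.311836°, λ=42.852332°, h=3476.097 m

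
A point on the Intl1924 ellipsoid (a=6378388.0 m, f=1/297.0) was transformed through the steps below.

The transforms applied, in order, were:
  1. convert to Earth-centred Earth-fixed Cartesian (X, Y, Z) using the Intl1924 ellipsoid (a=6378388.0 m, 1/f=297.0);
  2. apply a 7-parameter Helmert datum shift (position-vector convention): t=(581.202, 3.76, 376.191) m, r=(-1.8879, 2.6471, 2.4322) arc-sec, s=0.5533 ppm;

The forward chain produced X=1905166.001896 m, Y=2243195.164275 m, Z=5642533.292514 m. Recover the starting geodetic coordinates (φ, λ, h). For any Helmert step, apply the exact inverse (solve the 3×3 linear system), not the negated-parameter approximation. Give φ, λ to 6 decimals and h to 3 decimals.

φ=62.614606°, λ=49.666780°, h=1944.089 m

start: X=1905166.0019, Y=2243195.1643, Z=5642533.2925 m
→ Helmert⁻¹: X=1904537.7869, Y=2243116.0636, Z=5642198.9524
→ geod (Bowring, a=6378388.000): φ=62.61460600°, λ=49.66678000°, h=1944.0890 m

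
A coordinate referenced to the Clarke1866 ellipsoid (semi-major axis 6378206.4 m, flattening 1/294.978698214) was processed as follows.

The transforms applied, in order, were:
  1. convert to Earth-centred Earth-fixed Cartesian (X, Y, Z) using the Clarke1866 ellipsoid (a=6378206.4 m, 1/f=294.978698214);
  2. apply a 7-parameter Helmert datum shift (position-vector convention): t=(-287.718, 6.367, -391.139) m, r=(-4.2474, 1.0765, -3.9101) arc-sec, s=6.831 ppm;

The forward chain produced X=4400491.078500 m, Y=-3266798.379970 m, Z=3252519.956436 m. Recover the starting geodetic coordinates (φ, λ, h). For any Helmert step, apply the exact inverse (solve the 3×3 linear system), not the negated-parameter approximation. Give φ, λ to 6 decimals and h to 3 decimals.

φ=30.860276°, λ=-36.586976°, h=809.271 m

start: X=4400491.0785, Y=-3266798.3800, Z=3252519.9564 m
→ Helmert⁻¹: X=4400793.6854, Y=-3266765.9896, Z=3252844.5736
→ geod (Bowring, a=6378206.400): φ=30.86027600°, λ=-36.58697600°, h=809.2710 m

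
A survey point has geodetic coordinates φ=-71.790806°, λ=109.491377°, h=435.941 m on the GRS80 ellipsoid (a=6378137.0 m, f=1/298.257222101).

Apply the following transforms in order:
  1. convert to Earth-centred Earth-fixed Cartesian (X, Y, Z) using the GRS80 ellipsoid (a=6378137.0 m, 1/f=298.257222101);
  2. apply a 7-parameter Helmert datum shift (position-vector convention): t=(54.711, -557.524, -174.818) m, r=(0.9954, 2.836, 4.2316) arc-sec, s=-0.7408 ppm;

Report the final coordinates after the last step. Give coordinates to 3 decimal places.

X=-667153.059 m, Y=1884152.351 m, Z=-6036998.590 m

start: φ=-71.790806°, λ=109.491377°, h=435.941 m
→ ECEF (a=6378137.000, f=1/298.257222101): X=-667086.5965, Y=1884695.8243, Z=-6036846.5115
→ Helmert 7p (PV): X=-667153.0590, Y=1884152.3514, Z=-6036998.5902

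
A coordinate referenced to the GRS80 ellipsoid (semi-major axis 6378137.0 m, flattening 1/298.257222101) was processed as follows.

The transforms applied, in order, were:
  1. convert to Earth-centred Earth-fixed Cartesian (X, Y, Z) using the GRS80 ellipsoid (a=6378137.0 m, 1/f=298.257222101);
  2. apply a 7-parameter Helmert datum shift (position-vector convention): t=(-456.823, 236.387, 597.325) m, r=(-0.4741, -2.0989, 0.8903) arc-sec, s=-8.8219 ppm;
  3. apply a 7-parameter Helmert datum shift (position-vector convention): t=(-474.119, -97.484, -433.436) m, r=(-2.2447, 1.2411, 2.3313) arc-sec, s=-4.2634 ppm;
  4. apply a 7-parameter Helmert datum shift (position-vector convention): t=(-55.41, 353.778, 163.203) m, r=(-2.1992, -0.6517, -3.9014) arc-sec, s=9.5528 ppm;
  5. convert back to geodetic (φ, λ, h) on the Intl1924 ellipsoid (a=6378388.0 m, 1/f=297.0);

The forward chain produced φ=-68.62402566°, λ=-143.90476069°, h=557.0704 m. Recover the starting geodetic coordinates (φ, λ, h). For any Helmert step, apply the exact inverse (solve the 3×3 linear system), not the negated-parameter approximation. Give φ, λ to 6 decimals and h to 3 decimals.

φ=-68.629229°, λ=-143.883935°, h=871.442 m

start: φ=-68.624026°, λ=-143.904761°, h=557.070 m
→ ECEF (a=6378388.000, f=1/297.0): X=-1884220.8951, Y=-1373757.7135, Z=-5917471.1648
→ Helmert⁻¹: X=-1884140.1931, Y=-1374070.9091, Z=-5917586.5357
→ Helmert⁻¹: X=-1883654.0294, Y=-1373893.5984, Z=-5917204.6126
→ Helmert⁻¹: X=-1883279.9695, Y=-1374120.3770, Z=-5917838.1389
→ geod (Bowring, a=6378137.000): φ=-68.62922900°, λ=-143.88393500°, h=871.4420 m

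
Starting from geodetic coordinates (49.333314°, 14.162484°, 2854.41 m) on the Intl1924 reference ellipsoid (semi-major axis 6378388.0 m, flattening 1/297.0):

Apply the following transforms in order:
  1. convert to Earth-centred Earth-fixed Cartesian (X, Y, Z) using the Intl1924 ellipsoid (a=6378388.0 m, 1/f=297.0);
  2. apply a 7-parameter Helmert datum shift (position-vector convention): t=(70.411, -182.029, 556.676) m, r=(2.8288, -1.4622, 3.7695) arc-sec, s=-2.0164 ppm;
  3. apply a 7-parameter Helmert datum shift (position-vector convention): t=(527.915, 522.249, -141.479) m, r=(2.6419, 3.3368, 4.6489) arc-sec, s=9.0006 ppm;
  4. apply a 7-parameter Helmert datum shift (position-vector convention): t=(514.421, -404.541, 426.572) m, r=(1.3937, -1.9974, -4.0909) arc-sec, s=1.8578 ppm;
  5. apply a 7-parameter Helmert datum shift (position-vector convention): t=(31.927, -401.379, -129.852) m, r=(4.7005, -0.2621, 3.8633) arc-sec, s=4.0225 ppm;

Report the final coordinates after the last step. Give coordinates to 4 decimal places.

start: φ=49.333314°, λ=14.162484°, h=2854.410 m
→ ECEF (a=6378388.000, f=1/297.0): X=4039810.2053, Y=1019415.0553, Z=4817053.3689
→ Helmert 7p (PV): X=4039819.6929, Y=1019238.7354, Z=4817642.9504
→ Helmert 7p (PV): X=4040438.9333, Y=1019799.5042, Z=4817492.5341
→ Helmert 7p (PV): X=4040934.4355, Y=1019284.1715, Z=4817974.0730
→ Helmert 7p (PV): X=4040957.4039, Y=1018852.7831, Z=4817891.9644

X=4040957.4039 m, Y=1018852.7831 m, Z=4817891.9644 m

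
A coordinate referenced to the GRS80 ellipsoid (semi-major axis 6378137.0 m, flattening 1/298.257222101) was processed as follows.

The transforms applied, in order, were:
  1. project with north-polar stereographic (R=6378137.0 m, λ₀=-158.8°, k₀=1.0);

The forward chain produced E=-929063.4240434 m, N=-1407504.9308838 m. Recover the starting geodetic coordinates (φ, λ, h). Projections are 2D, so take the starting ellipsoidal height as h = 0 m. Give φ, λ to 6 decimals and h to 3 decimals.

φ=74.937409°, λ=167.772065°, h=0.000 m

start: E=-929063.4240, N=-1407504.9309 m
→ stereo⁻¹: φ=74.93740900°, λ=167.77206500°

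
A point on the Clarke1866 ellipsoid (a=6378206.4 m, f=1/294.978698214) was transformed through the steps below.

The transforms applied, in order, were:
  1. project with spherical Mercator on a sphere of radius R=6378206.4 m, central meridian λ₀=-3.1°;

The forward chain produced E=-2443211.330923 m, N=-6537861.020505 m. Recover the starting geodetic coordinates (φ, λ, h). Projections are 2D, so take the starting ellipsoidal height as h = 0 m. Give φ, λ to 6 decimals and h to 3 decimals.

start: E=-2443211.3309, N=-6537861.0205 m
→ merc⁻¹: φ=-50.52552500°, λ=-25.04750200°

φ=-50.525525°, λ=-25.047502°, h=0.000 m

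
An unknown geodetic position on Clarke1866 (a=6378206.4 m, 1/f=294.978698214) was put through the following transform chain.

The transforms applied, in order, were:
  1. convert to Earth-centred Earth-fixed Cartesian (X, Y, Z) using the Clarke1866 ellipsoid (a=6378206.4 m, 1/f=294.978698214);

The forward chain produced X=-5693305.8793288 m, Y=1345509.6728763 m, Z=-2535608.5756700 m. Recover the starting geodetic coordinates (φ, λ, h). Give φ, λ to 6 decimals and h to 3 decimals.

φ=-23.575503°, λ=166.703153°, h=1232.824 m

start: X=-5693305.8793, Y=1345509.6729, Z=-2535608.5757 m
→ geod (Bowring, a=6378206.400): φ=-23.57550300°, λ=166.70315300°, h=1232.8240 m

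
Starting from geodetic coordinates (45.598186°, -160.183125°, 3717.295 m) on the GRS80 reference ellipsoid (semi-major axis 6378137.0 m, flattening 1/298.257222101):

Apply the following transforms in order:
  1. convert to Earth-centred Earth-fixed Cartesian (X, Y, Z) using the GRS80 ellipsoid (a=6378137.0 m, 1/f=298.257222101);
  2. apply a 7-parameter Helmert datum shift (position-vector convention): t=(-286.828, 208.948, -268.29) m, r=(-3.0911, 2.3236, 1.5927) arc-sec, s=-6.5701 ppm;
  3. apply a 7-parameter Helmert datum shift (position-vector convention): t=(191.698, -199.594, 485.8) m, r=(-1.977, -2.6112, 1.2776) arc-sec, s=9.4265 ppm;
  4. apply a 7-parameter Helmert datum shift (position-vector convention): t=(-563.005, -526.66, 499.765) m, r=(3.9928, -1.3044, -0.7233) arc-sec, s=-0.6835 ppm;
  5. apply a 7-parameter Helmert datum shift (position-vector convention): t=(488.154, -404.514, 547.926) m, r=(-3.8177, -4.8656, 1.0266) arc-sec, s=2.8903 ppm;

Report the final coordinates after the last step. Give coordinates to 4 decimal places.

X=-4208365.0442 m, Y=-1517279.8197 m, Z=4537959.5140 m

start: φ=45.598186°, λ=-160.183125°, h=3717.295 m
→ ECEF (a=6378137.000, f=1/298.257222101): X=-4208055.0353, Y=-1516393.1999, Z=4536767.1255
→ Helmert 7p (PV): X=-4208251.4001, Y=-1516138.7940, Z=4536539.1571
→ Helmert 7p (PV): X=-4208147.4108, Y=-1516335.2638, Z=4537028.9781
→ Helmert 7p (PV): X=-4208741.5485, Y=-1516933.9570, Z=4537469.6774
→ Helmert 7p (PV): X=-4208365.0442, Y=-1517279.8197, Z=4537959.5140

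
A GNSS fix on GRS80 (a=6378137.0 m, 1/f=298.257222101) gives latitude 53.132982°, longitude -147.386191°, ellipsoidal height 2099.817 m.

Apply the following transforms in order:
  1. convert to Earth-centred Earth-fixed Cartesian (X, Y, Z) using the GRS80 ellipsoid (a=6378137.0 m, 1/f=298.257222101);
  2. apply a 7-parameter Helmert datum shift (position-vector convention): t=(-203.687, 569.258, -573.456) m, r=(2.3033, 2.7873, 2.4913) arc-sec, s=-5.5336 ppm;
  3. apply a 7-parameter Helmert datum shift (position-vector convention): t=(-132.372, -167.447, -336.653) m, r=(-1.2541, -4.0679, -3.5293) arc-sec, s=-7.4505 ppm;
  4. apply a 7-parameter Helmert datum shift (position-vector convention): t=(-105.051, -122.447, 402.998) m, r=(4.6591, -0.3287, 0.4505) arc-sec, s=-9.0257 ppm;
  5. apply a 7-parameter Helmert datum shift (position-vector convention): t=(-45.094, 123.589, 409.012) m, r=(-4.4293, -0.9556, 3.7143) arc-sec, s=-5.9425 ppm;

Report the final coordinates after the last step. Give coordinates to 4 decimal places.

start: φ=53.132982°, λ=-147.386191°, h=2099.817 m
→ ECEF (a=6378137.000, f=1/298.257222101): X=-3231241.8612, Y=-2067562.8330, Z=5081116.0993
→ Helmert 7p (PV): X=-3231334.0338, Y=-2067077.9003, Z=5080535.1029
→ Helmert 7p (PV): X=-3231577.8955, Y=-2067143.7674, Z=5080109.4382
→ Helmert 7p (PV): X=-3231657.3600, Y=-2067369.3632, Z=5080414.7428
→ Helmert 7p (PV): X=-3231669.5588, Y=-2067182.5869, Z=5080822.9868

X=-3231669.5588 m, Y=-2067182.5869 m, Z=5080822.9868 m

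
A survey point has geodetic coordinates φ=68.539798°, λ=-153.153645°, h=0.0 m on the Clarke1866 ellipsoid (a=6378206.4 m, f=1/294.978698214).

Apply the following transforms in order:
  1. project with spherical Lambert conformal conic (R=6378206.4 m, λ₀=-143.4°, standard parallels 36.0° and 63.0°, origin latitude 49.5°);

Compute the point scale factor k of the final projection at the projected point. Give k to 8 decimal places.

start: φ=68.539798°, λ=-153.153645°, h=0.000 m
→ into lcc (λ₀=-143.4°): φ=68.53979800°, λ−λ₀=-9.75364500°
scale k = 1.03478173

1.03478173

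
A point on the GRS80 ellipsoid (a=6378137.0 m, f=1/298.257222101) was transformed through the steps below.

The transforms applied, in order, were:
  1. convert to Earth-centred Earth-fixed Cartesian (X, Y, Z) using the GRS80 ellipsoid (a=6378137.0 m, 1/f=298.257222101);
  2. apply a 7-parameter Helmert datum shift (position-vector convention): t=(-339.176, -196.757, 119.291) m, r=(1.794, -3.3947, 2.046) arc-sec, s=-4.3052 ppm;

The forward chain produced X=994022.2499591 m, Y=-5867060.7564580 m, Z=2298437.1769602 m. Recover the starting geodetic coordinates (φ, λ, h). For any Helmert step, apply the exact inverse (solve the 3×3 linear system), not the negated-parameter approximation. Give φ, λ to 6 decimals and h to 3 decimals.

start: X=994022.2500, Y=-5867060.7565, Z=2298437.1770 m
→ Helmert⁻¹: X=994345.3380, Y=-5866879.1306, Z=2298362.4433
→ geod (Bowring, a=6378137.000): φ=21.24835000°, λ=-80.38066100°, h=3637.3670 m

φ=21.248350°, λ=-80.380661°, h=3637.367 m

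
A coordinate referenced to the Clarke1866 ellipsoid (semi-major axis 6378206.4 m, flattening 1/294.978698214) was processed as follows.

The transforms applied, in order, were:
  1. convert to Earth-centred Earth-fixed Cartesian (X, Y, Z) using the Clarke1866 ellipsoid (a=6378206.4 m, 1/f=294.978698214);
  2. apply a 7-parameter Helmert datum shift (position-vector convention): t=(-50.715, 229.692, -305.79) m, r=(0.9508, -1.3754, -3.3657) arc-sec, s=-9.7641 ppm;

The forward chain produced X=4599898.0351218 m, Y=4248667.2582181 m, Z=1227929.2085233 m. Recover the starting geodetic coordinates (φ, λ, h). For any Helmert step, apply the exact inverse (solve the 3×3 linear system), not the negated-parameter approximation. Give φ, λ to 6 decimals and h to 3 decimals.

start: X=4599898.0351, Y=4248667.2582, Z=1227929.2085 m
→ Helmert⁻¹: X=4599932.5294, Y=4248559.7691, Z=1228196.7341
→ geod (Bowring, a=6378206.400): φ=11.17094000°, λ=42.72598500°, h=3672.6750 m

φ=11.170940°, λ=42.725985°, h=3672.675 m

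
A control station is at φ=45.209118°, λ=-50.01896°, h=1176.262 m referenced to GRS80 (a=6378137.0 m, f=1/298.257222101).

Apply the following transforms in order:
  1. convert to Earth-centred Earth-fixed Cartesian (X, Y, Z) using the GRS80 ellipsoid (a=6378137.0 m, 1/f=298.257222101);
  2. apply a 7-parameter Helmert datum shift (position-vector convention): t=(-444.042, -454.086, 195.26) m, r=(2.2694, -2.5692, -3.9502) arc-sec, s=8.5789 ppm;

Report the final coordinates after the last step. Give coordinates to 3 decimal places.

X=2892119.016 m, Y=-3450244.741 m, Z=4504818.356 m

start: φ=45.209118°, λ=-50.018960°, h=1176.262 m
→ ECEF (a=6378137.000, f=1/298.257222101): X=2892660.4159, Y=-3449656.1015, Z=4504586.3759
→ Helmert 7p (PV): X=2892119.0156, Y=-3450244.7414, Z=4504818.3565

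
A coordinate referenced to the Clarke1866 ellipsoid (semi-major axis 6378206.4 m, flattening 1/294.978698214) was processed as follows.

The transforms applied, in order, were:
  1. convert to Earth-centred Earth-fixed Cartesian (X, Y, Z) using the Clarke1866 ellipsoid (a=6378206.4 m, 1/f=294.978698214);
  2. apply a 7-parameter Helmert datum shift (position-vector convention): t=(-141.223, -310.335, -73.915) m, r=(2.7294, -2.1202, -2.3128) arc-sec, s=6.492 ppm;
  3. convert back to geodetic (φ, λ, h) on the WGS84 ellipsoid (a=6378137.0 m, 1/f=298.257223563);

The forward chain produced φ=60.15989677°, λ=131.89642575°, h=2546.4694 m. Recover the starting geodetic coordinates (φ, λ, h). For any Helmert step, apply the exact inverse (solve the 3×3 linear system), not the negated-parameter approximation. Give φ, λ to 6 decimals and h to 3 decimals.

start: φ=60.159897°, λ=131.896426°, h=2546.469 m
→ ECEF (a=6378137.000, f=1/298.257223563): X=-2125517.3412, Y=2369225.1067, Z=5511571.7874
→ Helmert⁻¹: X=-2125332.2359, Y=2369569.1602, Z=5511600.4120
→ geod (Bowring, a=6378206.400): φ=60.16083900°, λ=131.88981000°, h=2746.6930 m

φ=60.160839°, λ=131.889810°, h=2746.693 m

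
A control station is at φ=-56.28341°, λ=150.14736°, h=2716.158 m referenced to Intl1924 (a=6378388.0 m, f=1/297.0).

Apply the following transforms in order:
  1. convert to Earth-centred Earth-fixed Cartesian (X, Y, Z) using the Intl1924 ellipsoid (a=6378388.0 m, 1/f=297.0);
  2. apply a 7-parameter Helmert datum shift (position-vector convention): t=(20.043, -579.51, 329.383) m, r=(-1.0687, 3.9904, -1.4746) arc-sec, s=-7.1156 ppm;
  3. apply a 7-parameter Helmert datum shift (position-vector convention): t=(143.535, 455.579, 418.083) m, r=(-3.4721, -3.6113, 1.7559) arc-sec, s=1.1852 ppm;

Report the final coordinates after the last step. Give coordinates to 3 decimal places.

start: φ=-56.283410°, λ=150.147360°, h=2716.158 m
→ ECEF (a=6378388.000, f=1/297.0): X=-3079222.6836, Y=1767246.3374, Z=-5284392.0584
→ Helmert 7p (PV): X=-3079270.3272, Y=1766648.8864, Z=-5283974.6599
→ Helmert 7p (PV): X=-3079052.9686, Y=1766991.3995, Z=-5283646.4901

X=-3079052.969 m, Y=1766991.399 m, Z=-5283646.490 m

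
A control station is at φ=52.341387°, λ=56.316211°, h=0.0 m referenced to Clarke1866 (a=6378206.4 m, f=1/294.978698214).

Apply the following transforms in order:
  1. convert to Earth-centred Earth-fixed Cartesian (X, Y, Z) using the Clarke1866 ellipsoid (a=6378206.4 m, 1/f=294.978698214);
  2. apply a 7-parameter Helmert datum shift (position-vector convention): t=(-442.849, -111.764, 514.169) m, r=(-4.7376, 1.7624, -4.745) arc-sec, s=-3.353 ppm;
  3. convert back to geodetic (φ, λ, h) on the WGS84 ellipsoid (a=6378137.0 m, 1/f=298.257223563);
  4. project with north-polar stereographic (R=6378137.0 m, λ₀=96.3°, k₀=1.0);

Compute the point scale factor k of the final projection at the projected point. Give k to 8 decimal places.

1.11626813

start: φ=52.341387°, λ=56.316211°, h=0.000 m
→ ECEF (a=6378206.400, f=1/294.978698214): X=2165798.7326, Y=3249469.5491, Z=5025897.0698
→ Helmert 7p (PV): X=2165466.3165, Y=3249412.5040, Z=5026301.2464
→ geod (Bowring, a=6378137.000): φ=52.34318539°, λ=56.31980542°, h=98.8225 m
→ into stereo (λ₀=96.3°): φ=52.34318539°, λ−λ₀=-39.98019458°
scale k = 1.11626813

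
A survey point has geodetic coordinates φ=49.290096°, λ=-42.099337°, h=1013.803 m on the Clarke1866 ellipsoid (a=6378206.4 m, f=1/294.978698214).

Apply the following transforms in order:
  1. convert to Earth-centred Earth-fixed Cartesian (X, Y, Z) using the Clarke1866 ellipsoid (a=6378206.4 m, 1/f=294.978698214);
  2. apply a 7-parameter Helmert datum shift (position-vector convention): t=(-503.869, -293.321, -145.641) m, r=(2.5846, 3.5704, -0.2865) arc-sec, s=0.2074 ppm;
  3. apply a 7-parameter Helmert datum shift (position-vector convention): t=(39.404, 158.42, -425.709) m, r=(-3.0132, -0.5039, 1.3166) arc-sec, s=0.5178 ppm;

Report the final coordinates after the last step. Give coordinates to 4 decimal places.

X=3092825.7714 m, Y=-2794969.3963 m, Z=4811619.0652 m

start: φ=49.290096°, λ=-42.099337°, h=1013.803 m
→ ECEF (a=6378206.400, f=1/294.978698214): X=3093202.4904, Y=-2794857.9093, Z=4812227.0999
→ Helmert 7p (PV): X=3092778.6795, Y=-2795216.4060, Z=4811993.8933
→ Helmert 7p (PV): X=3092825.7714, Y=-2794969.3963, Z=4811619.0652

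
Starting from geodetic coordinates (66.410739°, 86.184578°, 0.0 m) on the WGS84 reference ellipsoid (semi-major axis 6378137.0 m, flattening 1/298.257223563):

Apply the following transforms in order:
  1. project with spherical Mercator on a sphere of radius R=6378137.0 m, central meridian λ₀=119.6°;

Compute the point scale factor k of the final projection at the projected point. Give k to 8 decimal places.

2.49889255

start: φ=66.410739°, λ=86.184578°, h=0.000 m
→ into merc (λ₀=119.6°): φ=66.41073900°, λ−λ₀=-33.41542200°
scale k = 2.49889255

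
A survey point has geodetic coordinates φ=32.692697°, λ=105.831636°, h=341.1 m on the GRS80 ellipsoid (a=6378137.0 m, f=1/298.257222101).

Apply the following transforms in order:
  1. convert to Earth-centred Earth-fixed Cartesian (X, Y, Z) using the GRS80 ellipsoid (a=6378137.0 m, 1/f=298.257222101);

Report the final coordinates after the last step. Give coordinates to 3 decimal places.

start: φ=32.692697°, λ=105.831636°, h=341.100 m
→ ECEF (a=6378137.000, f=1/298.257222101): X=-1465883.4584, Y=5169426.0038, Z=3425510.9845

X=-1465883.458 m, Y=5169426.004 m, Z=3425510.984 m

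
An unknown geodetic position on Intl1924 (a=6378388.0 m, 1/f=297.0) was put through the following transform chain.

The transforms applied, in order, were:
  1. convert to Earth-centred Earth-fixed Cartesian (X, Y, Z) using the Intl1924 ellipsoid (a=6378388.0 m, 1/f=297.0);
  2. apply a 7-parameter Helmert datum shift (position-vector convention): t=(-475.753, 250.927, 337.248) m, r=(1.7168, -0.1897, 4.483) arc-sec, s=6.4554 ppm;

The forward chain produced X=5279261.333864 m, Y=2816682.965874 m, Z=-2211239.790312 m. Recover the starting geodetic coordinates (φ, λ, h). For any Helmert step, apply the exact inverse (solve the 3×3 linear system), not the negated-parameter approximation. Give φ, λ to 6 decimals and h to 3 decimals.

start: X=5279261.3339, Y=2816682.9659, Z=-2211239.7903 m
→ Helmert⁻¹: X=5279762.1799, Y=2816280.6987, Z=-2211591.0582
→ geod (Bowring, a=6378388.000): φ=-20.40967200°, λ=28.07593000°, h=3739.0100 m

φ=-20.409672°, λ=28.075930°, h=3739.010 m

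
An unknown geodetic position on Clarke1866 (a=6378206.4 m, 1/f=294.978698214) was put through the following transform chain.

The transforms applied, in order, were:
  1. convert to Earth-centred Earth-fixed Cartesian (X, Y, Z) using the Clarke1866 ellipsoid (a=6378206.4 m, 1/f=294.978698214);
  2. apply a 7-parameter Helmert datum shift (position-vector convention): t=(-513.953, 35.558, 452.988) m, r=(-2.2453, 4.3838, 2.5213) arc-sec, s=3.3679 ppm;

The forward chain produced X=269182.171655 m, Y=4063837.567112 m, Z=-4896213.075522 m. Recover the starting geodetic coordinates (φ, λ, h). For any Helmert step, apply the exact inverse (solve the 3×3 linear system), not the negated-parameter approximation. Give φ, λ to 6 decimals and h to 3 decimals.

φ=-50.438809°, λ=86.200995°, h=3610.820 m

start: X=269182.1717, Y=4063837.5671, Z=-4896213.0755 m
→ Helmert⁻¹: X=269848.9598, Y=4063838.3262, Z=-4896599.5999
→ geod (Bowring, a=6378206.400): φ=-50.43880900°, λ=86.20099500°, h=3610.8200 m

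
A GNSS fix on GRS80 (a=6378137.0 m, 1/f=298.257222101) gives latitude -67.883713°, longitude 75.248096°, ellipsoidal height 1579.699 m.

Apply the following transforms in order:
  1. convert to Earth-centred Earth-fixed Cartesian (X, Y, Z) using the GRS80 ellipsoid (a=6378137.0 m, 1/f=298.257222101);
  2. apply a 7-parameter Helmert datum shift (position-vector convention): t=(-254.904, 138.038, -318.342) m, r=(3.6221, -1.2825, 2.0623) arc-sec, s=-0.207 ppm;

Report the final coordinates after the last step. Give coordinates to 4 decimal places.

X=613124.0662 m, Y=2329659.0990 m, Z=-5887958.0091 m

start: φ=-67.883713°, λ=75.248096°, h=1579.699 m
→ ECEF (a=6378137.000, f=1/298.257222101): X=613365.7793, Y=2329412.0203, Z=-5887685.6051
→ Helmert 7p (PV): X=613124.0662, Y=2329659.0990, Z=-5887958.0091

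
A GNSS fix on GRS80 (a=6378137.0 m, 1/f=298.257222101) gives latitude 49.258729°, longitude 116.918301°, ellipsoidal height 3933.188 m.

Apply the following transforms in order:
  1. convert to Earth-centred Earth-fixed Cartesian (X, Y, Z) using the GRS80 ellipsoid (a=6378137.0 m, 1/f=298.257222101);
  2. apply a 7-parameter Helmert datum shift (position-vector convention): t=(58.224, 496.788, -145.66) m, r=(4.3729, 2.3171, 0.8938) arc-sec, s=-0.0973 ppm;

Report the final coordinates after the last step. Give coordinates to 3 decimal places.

X=-1889212.513 m, Y=3721471.158 m, Z=4812321.005 m

start: φ=49.258729°, λ=116.918301°, h=3933.188 m
→ ECEF (a=6378137.000, f=1/298.257222101): X=-1889308.8571, Y=3721084.9428, Z=4812367.0212
→ Helmert 7p (PV): X=-1889212.5134, Y=3721471.1577, Z=4812321.0053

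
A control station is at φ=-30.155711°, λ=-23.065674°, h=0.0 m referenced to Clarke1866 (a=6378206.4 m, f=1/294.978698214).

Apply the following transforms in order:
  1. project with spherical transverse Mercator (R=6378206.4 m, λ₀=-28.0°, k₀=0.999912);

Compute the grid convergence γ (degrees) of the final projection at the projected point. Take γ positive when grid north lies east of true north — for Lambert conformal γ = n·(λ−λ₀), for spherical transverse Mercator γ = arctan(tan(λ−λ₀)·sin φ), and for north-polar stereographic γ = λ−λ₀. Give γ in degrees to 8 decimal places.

-2.48335724

start: φ=-30.155711°, λ=-23.065674°, h=0.000 m
→ into tm (λ₀=-28.0°): φ=-30.15571100°, λ−λ₀=4.93432600°
convergence γ = -2.48335724°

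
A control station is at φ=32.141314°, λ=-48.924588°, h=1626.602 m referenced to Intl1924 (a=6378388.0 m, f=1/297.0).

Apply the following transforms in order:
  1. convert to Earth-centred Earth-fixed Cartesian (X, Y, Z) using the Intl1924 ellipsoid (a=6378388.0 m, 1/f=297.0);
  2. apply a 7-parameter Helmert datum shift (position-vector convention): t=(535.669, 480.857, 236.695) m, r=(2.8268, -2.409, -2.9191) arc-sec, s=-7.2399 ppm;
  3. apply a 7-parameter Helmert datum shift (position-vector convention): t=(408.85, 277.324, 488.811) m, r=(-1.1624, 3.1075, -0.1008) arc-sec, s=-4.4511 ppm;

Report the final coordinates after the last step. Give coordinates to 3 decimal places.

X=3553763.591 m, Y=-4075579.279 m, Z=3375266.819 m

start: φ=32.141314°, λ=-48.924588°, h=1626.602 m
→ ECEF (a=6378388.000, f=1/297.0): X=3552908.8603, Y=-4076305.8677, Z=3374625.6991
→ Helmert 7p (PV): X=3553321.7059, Y=-4075892.0277, Z=3374823.5927
→ Helmert 7p (PV): X=3553763.5913, Y=-4075579.2794, Z=3375266.8189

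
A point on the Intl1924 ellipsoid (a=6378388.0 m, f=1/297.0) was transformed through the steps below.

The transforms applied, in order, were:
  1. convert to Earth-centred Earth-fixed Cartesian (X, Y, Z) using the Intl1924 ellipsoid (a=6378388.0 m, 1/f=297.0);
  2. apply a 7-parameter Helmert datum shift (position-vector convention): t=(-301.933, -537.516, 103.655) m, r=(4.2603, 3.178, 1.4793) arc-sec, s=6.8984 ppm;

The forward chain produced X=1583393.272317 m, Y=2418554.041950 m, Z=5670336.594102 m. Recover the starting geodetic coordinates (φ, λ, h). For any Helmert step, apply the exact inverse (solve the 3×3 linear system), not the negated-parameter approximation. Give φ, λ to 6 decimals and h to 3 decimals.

φ=63.137421°, λ=56.790933°, h=3505.065 m

start: X=1583393.2723, Y=2418554.0420, Z=5670336.5941 m
→ Helmert⁻¹: X=1583614.2680, Y=2419180.6274, Z=5670168.2562
→ geod (Bowring, a=6378388.000): φ=63.13742100°, λ=56.79093300°, h=3505.0650 m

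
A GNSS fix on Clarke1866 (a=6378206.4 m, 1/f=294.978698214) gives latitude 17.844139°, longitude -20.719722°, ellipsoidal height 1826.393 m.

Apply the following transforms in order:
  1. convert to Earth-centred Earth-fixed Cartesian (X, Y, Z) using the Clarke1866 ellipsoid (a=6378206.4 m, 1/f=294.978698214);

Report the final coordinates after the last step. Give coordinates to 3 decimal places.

start: φ=17.844139°, λ=-20.719722°, h=1826.393 m
→ ECEF (a=6378206.400, f=1/294.978698214): X=5682122.9940, Y=-2149330.7831, Z=1942413.2775

X=5682122.994 m, Y=-2149330.783 m, Z=1942413.277 m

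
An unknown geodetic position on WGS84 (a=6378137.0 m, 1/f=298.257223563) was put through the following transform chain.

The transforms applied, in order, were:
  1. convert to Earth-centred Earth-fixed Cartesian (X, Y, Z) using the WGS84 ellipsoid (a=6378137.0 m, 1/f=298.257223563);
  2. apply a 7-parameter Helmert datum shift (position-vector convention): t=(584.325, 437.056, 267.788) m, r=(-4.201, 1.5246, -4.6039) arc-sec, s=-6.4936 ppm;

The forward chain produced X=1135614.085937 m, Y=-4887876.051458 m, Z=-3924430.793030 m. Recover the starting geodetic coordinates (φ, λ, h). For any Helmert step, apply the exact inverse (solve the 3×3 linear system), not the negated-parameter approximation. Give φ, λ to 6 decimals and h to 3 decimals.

start: X=1135614.0859, Y=-4887876.0515, Z=-3924430.7930 m
→ Helmert⁻¹: X=1135175.2487, Y=-4888239.5761, Z=-3924815.2349
→ geod (Bowring, a=6378137.000): φ=-38.21576700°, λ=-76.92617400°, h=850.8570 m

φ=-38.215767°, λ=-76.926174°, h=850.857 m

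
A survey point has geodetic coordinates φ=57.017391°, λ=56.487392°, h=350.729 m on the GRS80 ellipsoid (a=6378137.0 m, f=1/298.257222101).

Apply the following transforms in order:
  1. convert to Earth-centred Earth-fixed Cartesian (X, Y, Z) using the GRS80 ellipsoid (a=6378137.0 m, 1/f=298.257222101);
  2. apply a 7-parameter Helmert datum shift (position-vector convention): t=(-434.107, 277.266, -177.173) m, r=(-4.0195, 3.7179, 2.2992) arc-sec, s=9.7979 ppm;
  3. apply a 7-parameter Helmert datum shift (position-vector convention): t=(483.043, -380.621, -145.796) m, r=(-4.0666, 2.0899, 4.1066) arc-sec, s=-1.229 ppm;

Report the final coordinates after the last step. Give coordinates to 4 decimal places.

X=1921811.6344 m, Y=2902153.7565 m, Z=5326803.6401 m

start: φ=57.017391°, λ=56.487392°, h=350.729 m
→ ECEF (a=6378137.000, f=1/298.257222101): X=1921686.3659, Y=2901963.7338, Z=5327248.8391
→ Helmert 7p (PV): X=1921334.7634, Y=2902394.6674, Z=5327032.6721
→ Helmert 7p (PV): X=1921811.6344, Y=2902153.7565, Z=5326803.6401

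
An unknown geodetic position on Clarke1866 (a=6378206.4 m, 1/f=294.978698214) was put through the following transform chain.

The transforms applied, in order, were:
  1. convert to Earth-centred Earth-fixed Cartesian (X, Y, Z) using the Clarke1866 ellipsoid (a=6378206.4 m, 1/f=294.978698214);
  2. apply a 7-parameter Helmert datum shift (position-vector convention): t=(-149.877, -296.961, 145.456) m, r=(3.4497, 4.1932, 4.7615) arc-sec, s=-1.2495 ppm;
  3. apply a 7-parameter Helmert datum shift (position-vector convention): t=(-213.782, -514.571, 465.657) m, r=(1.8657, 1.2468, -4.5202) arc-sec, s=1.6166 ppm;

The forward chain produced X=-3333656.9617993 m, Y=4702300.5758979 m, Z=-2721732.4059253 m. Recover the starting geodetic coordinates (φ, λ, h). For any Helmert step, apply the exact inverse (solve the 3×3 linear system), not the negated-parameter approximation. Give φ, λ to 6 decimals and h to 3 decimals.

φ=-25.431934°, λ=125.326558°, h=801.263 m

start: X=-3333656.9618, Y=4702300.5759, Z=-2721732.4059 m
→ Helmert⁻¹: X=-3333524.3936, Y=4702709.8684, Z=-2722256.3490
→ Helmert⁻¹: X=-3333214.7674, Y=4703044.1174, Z=-2722551.6249
→ geod (Bowring, a=6378206.400): φ=-25.43193400°, λ=125.32655800°, h=801.2630 m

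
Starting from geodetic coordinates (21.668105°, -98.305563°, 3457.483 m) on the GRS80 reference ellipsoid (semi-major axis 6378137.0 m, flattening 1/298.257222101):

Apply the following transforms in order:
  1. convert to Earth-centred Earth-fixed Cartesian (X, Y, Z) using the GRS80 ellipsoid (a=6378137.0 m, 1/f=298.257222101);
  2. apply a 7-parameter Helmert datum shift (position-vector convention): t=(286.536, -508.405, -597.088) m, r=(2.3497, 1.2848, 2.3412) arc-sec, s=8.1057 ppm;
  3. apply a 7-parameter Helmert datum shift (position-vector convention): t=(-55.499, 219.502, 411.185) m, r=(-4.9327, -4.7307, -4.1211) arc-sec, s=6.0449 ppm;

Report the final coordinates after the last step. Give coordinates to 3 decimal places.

X=-856959.174 m, Y=-5871471.340 m, Z=2341482.188 m

start: φ=21.668105°, λ=-98.305563°, h=3457.483 m
→ ECEF (a=6378137.000, f=1/298.257222101): X=-857088.3058, Y=-5871136.0496, Z=2341575.7332
→ Helmert 7p (PV): X=-856727.4909, Y=-5871728.4473, Z=2340936.0815
→ Helmert 7p (PV): X=-856959.1745, Y=-5871471.3397, Z=2341482.1877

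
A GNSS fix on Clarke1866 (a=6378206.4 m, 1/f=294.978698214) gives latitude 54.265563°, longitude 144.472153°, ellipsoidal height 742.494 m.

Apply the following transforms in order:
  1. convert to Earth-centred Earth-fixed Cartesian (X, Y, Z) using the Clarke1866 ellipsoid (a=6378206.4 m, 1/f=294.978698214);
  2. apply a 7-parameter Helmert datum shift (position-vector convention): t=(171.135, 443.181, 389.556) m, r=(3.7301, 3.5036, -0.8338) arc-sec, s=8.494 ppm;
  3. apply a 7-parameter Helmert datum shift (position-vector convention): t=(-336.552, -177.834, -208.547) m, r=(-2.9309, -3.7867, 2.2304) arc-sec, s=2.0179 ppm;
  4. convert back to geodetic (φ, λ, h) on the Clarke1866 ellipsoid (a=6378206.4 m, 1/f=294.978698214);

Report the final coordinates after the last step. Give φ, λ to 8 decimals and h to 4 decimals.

φ=54.26446956°, λ=144.47101481°, h=1125.0412 m

start: φ=54.265563°, λ=144.472153°, h=742.494 m
→ ECEF (a=6378206.400, f=1/294.978698214): X=-3038712.3866, Y=2169721.5519, Z=5154462.8313
→ Helmert 7p (PV): X=-3038470.7375, Y=2170102.2319, Z=5154987.0228
→ Helmert 7p (PV): X=-3038931.5245, Y=2169969.1705, Z=5154702.2604
→ geod (Bowring, a=6378206.400): φ=54.26446956°, λ=144.47101481°, h=1125.0412 m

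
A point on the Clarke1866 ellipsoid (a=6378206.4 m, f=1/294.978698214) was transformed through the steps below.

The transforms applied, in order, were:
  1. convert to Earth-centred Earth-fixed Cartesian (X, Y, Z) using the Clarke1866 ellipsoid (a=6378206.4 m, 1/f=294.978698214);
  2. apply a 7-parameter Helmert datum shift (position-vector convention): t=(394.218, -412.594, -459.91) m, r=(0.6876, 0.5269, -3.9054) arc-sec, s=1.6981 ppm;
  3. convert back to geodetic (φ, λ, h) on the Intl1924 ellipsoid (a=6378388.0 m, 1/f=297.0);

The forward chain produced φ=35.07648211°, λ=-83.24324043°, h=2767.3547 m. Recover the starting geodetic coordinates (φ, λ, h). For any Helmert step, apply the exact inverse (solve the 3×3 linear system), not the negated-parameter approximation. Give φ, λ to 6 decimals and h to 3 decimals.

start: φ=35.076482°, λ=-83.243240°, h=2767.355 m
→ ECEF (a=6378388.000, f=1/297.0): X=615103.9305, Y=-5191739.2773, Z=3646461.1853
→ Helmert⁻¹: X=614797.6441, Y=-5191294.0700, Z=3646933.7786
→ geod (Bowring, a=6378206.400): φ=35.08368300°, λ=-83.24600000°, h=2877.5690 m

φ=35.083683°, λ=-83.246000°, h=2877.569 m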